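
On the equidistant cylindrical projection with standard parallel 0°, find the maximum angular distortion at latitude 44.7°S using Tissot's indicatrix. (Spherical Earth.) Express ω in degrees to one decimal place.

19.5°

For the equirectangular projection with φ₀ = 0 (plate carrée), h = 1 along meridians and k = sec φ along parallels.
At 44.7°: h = 1.000, k = 1.407; principal scales a = 1.407, b = 1.000.
sin(ω/2) = (a − b)/(a + b) = 0.4069/2.407 = 0.1690, so ω = 2 arcsin(0.1690) ≈ 19.5°.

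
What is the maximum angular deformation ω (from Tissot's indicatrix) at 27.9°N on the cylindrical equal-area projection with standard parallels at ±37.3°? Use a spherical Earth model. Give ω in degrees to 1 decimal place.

A cylindrical equal-area projection with standard parallel φ₀ has meridian scale h = cos φ / cos φ₀ and parallel scale k = cos φ₀ / cos φ (so areas are preserved, h·k = 1).
At 27.9°: h = 1.111, k = 0.9001; principal scales a = 1.111, b = 0.9001.
sin(ω/2) = (a − b)/(a + b) = 0.2109/2.011 = 0.1049, so ω = 2 arcsin(0.1049) ≈ 12.0°.

12.0°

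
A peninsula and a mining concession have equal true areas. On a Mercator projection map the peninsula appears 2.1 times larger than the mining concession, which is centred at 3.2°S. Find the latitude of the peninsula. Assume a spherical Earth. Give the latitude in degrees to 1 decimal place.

46.4°

Mercator areal scale is sec²φ, so apparent-area ratio = sec²φ₁ / sec²φ₂ = cos²φ₂ / cos²φ₁.
cos²φ₂ / cos²φ₁ = 2.1  ⇒  cos φ₁ = cos 3.2° / √2.1 = 0.9984/1.449 = 0.6890.
φ₁ = arccos(0.6890) ≈ 46.4°.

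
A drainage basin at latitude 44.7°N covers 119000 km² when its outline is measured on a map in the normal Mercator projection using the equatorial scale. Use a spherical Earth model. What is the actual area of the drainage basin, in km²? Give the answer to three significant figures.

Mercator is conformal, so the point scale is isotropic: h = k = sec φ = 1/cos φ.
Areal scale = k² = sec²φ = 1/cos²(44.7°) = 1/0.7108² = 1.979.
True area = apparent / (areal scale) = 119000 / 1.979 ≈ 60100 km².

60100 km²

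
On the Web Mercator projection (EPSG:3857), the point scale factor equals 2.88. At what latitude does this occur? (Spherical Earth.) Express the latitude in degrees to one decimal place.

69.7°

Mercator scale is k = sec φ = 1/cos φ.
1/cos φ = 2.88  ⇒  cos φ = 0.3472  ⇒  φ = arccos(0.3472) ≈ 69.7°.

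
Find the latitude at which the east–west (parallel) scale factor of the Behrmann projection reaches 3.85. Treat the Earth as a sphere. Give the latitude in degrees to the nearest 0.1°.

Behrmann is a cylindrical equal-area projection with standard parallels at ±30°. A cylindrical equal-area projection with standard parallel φ₀ has meridian scale h = cos φ / cos φ₀ and parallel scale k = cos φ₀ / cos φ (so areas are preserved, h·k = 1).
k = cos φ₀ / cos φ = 3.85  ⇒  cos φ = cos 30° / 3.85 = 0.2249.
φ = arccos(0.2249) ≈ 77.0°.

77.0°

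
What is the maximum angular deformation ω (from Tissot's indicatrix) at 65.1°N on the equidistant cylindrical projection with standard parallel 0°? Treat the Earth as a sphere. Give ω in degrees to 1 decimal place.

Plate carrée maps x = Rλ, y = Rφ. The meridian scale is h = 1 and the parallel scale is k = 1/cos φ = sec φ.
At 65.1°: h = 1.000, k = 2.375; principal scales a = 2.375, b = 1.000.
sin(ω/2) = (a − b)/(a + b) = 1.375/3.375 = 0.4074, so ω = 2 arcsin(0.4074) ≈ 48.1°.

48.1°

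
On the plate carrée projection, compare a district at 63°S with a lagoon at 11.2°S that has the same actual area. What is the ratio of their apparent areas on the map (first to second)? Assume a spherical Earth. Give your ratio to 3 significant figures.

In the plate carrée (x = Rλ, y = Rφ), meridians are true-scale (h = 1) and parallels are stretched by k = sec φ.
Areal scale at 63°: h·k = 1.000 × 2.203 = 2.203.
Areal scale at 11.2°: h·k = 1.000 × 1.019 = 1.019.
Ratio = 2.203/1.019 ≈ 2.16.

2.16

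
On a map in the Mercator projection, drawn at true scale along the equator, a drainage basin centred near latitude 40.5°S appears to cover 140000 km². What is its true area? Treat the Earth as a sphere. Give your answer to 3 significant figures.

Mercator is conformal, so the point scale is isotropic: h = k = sec φ = 1/cos φ.
Areal scale = k² = sec²φ = 1/cos²(40.5°) = 1/0.7604² = 1.729.
True area = apparent / (areal scale) = 140000 / 1.729 ≈ 81000 km².

81000 km²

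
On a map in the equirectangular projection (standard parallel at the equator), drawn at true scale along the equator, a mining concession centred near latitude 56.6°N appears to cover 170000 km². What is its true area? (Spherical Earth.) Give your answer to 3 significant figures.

In the plate carrée (x = Rλ, y = Rφ), meridians are true-scale (h = 1) and parallels are stretched by k = sec φ.
Areal scale = h·k = 1 × sec φ; at 56.6°, h = 1.000, k = 1.817, so h·k = 1.817.
True area = apparent / (areal scale) = 170000 / 1.817 ≈ 93600 km².

93600 km²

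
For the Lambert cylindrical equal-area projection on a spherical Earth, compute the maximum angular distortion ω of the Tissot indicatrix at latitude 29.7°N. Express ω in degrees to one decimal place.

16.1°

The Lambert cylindrical equal-area projection is the cylindrical equal-area projection with its standard parallel at the equator (φ₀ = 0). Cylindrical equal-area (φ₀ = 0°): h = cos φ / cos 0° along meridians, k = cos 0° / cos φ along parallels; h·k = 1.
At 29.7°: h = 0.8686, k = 1.151; principal scales a = 1.151, b = 0.8686.
sin(ω/2) = (a − b)/(a + b) = 0.2826/2.020 = 0.1399, so ω = 2 arcsin(0.1399) ≈ 16.1°.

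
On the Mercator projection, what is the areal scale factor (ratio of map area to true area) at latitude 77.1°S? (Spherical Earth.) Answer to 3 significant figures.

Mercator is conformal, so the point scale is isotropic: h = k = sec φ = 1/cos φ.
Areal scale = k² = sec²φ = 1/cos²(77.1°) = 1/0.2233² = 20.06.

20.1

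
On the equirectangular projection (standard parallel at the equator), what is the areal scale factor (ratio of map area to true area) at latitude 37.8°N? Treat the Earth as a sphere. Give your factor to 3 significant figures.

1.27

In the plate carrée (x = Rλ, y = Rφ), meridians are true-scale (h = 1) and parallels are stretched by k = sec φ.
Areal scale = h·k = 1 × sec φ; at 37.8°, h = 1.000, k = 1.266, so h·k = 1.266.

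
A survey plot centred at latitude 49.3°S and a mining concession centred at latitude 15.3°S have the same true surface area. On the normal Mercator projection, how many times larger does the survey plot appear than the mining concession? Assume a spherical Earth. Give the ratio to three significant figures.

Mercator is conformal with k = sec φ, so areal scale = k² = sec²φ.
At 49.3°: sec²(49.3°) = 1/0.6521² = 2.352.
At 15.3°: sec²(15.3°) = 1/0.9646² = 1.075.
Ratio = 2.352/1.075 = cos²(15.3°)/cos²(49.3°) ≈ 2.19.

2.19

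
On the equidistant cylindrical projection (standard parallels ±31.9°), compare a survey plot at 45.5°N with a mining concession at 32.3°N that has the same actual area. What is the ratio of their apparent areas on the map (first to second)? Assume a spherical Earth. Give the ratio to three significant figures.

1.21

The equidistant cylindrical projection with φ₀ = 31.9° has h = 1 (meridians true) and k = cos φ₀ / cos φ along parallels.
Areal scale at 45.5°: h·k = 1.000 × 1.211 = 1.211.
Areal scale at 32.3°: h·k = 1.000 × 1.004 = 1.004.
Ratio = 1.211/1.004 ≈ 1.21.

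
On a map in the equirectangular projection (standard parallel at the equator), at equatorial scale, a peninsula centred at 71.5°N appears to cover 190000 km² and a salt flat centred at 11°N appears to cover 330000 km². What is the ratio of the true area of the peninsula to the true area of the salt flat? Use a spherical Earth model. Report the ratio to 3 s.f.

0.186

On the plate carrée, areal scale = h·k = 1 × sec φ, so true area = apparent × cos φ.
True area of peninsula: 190000 × cos(71.5°) = 190000 × 0.3173 = 60290 km².
True area of salt flat: 330000 × cos(11°) = 330000 × 0.9816 = 323900 km².
Ratio = 60290 / 323900 ≈ 0.186.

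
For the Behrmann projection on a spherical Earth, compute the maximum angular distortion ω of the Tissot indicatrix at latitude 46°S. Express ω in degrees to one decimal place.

25.1°

Behrmann is a cylindrical equal-area projection with standard parallels at ±30°. A cylindrical equal-area projection with standard parallel φ₀ has meridian scale h = cos φ / cos φ₀ and parallel scale k = cos φ₀ / cos φ (so areas are preserved, h·k = 1).
At 46°: h = 0.8021, k = 1.247; principal scales a = 1.247, b = 0.8021.
sin(ω/2) = (a − b)/(a + b) = 0.4446/2.049 = 0.2170, so ω = 2 arcsin(0.2170) ≈ 25.1°.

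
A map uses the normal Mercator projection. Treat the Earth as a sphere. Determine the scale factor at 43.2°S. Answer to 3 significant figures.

Mercator is conformal, so the point scale is isotropic: h = k = sec φ = 1/cos φ.
k = 1/cos 43.2° = 1/0.7290 = 1.372.

1.37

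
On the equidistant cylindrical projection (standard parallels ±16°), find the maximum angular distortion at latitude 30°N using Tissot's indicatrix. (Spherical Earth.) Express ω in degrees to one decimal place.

In the equirectangular projection with standard parallel φ₀ = 16° (x = Rλ cos φ₀, y = Rφ), meridians are true-scale (h = 1) and the parallel scale is k = cos φ₀ / cos φ.
At 30°: h = 1.000, k = 1.110; principal scales a = 1.110, b = 1.000.
sin(ω/2) = (a − b)/(a + b) = 0.1100/2.110 = 0.05212, so ω = 2 arcsin(0.05212) ≈ 6.0°.

6.0°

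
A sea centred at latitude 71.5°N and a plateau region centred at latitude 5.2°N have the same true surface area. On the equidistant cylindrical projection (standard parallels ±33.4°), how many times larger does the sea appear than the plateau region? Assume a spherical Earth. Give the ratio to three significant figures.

In the equirectangular projection with standard parallel φ₀ = 33.4° (x = Rλ cos φ₀, y = Rφ), meridians are true-scale (h = 1) and the parallel scale is k = cos φ₀ / cos φ.
Areal scale at 71.5°: h·k = 1.000 × 2.631 = 2.631.
Areal scale at 5.2°: h·k = 1.000 × 0.8383 = 0.8383.
Ratio = 2.631/0.8383 ≈ 3.14.

3.14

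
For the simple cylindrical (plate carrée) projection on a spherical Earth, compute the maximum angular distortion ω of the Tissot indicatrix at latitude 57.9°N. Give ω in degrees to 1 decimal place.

35.6°

In the plate carrée (x = Rλ, y = Rφ), meridians are true-scale (h = 1) and parallels are stretched by k = sec φ.
At 57.9°: h = 1.000, k = 1.882; principal scales a = 1.882, b = 1.000.
sin(ω/2) = (a − b)/(a + b) = 0.8818/2.882 = 0.3060, so ω = 2 arcsin(0.3060) ≈ 35.6°.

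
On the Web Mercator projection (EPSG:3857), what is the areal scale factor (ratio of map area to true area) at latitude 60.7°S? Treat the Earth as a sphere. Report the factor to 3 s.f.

The Mercator projection is conformal; its linear scale factor is the same in every direction and equals sec φ = 1/cos φ.
Areal scale = k² = sec²φ = 1/cos²(60.7°) = 1/0.4894² = 4.175.

4.18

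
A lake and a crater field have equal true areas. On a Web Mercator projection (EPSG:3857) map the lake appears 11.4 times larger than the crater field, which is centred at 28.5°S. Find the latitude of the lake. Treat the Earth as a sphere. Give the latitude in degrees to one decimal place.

For equal true areas on Mercator, apparent areas scale as sec²φ, so the ratio is cos²φ₂ / cos²φ₁.
cos²φ₂ / cos²φ₁ = 11.4  ⇒  cos φ₁ = cos 28.5° / √11.4 = 0.8788/3.376 = 0.2603.
φ₁ = arccos(0.2603) ≈ 74.9°.

74.9°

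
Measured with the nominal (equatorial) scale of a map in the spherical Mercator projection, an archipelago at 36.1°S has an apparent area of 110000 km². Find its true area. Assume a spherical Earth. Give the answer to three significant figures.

Mercator is conformal, so the point scale is isotropic: h = k = sec φ = 1/cos φ.
Areal scale = k² = sec²φ = 1/cos²(36.1°) = 1/0.8080² = 1.532.
True area = apparent / (areal scale) = 110000 / 1.532 ≈ 71800 km².

71800 km²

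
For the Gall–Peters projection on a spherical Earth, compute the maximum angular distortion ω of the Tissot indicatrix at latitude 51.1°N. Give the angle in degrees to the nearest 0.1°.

13.6°

The Gall–Peters projection is cylindrical equal-area with φ₀ = 45°. For cylindrical equal-area with standard parallel φ₀, h = cos φ / cos φ₀ and k = cos φ₀ / cos φ, so h·k = 1.
At 51.1°: h = 0.8881, k = 1.126; principal scales a = 1.126, b = 0.8881.
sin(ω/2) = (a − b)/(a + b) = 0.2380/2.014 = 0.1181, so ω = 2 arcsin(0.1181) ≈ 13.6°.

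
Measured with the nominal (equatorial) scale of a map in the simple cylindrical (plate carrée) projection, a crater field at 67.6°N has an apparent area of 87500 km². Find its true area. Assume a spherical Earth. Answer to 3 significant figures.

For the equirectangular projection with φ₀ = 0 (plate carrée), h = 1 along meridians and k = sec φ along parallels.
Areal scale = h·k = 1 × sec φ; at 67.6°, h = 1.000, k = 2.624, so h·k = 2.624.
True area = apparent / (areal scale) = 87500 / 2.624 ≈ 33300 km².

33300 km²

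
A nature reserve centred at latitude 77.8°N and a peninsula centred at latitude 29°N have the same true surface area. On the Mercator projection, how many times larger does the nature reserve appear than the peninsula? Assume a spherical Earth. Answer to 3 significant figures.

On Mercator, area is exaggerated by sec²φ = 1/cos²φ.
At 77.8°: sec²(77.8°) = 1/0.2113² = 22.39.
At 29°: sec²(29°) = 1/0.8746² = 1.307.
Ratio = 22.39/1.307 = cos²(29°)/cos²(77.8°) ≈ 17.1.

17.1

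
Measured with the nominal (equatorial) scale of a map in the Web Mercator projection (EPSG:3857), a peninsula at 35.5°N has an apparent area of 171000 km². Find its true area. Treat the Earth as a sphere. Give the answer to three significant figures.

For Mercator, h = k = sec φ (a conformal cylindrical projection has a single point scale, 1/cos φ).
Areal scale = k² = sec²φ = 1/cos²(35.5°) = 1/0.8141² = 1.509.
True area = apparent / (areal scale) = 171000 / 1.509 ≈ 113000 km².

113000 km²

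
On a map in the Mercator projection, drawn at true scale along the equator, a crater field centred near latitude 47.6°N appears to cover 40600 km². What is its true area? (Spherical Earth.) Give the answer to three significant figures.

The Mercator projection is conformal; its linear scale factor is the same in every direction and equals sec φ = 1/cos φ.
Areal scale = k² = sec²φ = 1/cos²(47.6°) = 1/0.6743² = 2.199.
True area = apparent / (areal scale) = 40600 / 2.199 ≈ 18500 km².

18500 km²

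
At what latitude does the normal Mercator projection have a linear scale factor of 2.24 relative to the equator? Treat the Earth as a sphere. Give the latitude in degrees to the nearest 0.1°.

Mercator scale is k = sec φ = 1/cos φ.
1/cos φ = 2.24  ⇒  cos φ = 0.4464  ⇒  φ = arccos(0.4464) ≈ 63.5°.

63.5°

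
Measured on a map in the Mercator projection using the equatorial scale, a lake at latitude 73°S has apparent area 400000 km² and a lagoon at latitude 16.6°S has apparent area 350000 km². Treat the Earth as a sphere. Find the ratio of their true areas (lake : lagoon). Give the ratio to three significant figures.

0.106

Mercator's areal exaggeration is sec²φ; hence true area = (apparent area) · cos²φ.
True area of lake: 400000 × cos²(73°) = 400000 × 0.08548 = 34190 km².
True area of lagoon: 350000 × cos²(16.6°) = 350000 × 0.9184 = 321400 km².
Ratio = 34190 / 321400 ≈ 0.106.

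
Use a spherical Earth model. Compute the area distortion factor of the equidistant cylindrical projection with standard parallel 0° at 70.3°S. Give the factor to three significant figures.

For the equirectangular projection with φ₀ = 0 (plate carrée), h = 1 along meridians and k = sec φ along parallels.
Areal scale = h·k = 1 × sec φ; at 70.3°, h = 1.000, k = 2.967, so h·k = 2.967.

2.97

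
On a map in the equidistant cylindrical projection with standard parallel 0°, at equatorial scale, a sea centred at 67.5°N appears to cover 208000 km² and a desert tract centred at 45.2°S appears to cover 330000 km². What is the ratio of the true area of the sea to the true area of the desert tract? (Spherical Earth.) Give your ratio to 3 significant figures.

0.342

On the plate carrée, areal scale = h·k = 1 × sec φ, so true area = apparent × cos φ.
True area of sea: 208000 × cos(67.5°) = 208000 × 0.3827 = 79600 km².
True area of desert tract: 330000 × cos(45.2°) = 330000 × 0.7046 = 232500 km².
Ratio = 79600 / 232500 ≈ 0.342.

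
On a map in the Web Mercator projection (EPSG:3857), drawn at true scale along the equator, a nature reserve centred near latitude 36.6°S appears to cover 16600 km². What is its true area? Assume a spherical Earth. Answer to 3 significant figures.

Mercator is conformal, so the point scale is isotropic: h = k = sec φ = 1/cos φ.
Areal scale = k² = sec²φ = 1/cos²(36.6°) = 1/0.8028² = 1.552.
True area = apparent / (areal scale) = 16600 / 1.552 ≈ 10700 km².

10700 km²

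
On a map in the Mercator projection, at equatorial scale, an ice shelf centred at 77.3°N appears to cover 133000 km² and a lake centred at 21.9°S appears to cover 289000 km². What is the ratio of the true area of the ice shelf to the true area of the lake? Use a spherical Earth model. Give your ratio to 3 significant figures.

0.0258

Since Mercator area scale is 1/cos²φ, the true area equals the apparent area multiplied by cos²φ.
True area of ice shelf: 133000 × cos²(77.3°) = 133000 × 0.04833 = 6428 km².
True area of lake: 289000 × cos²(21.9°) = 289000 × 0.8609 = 248800 km².
Ratio = 6428 / 248800 ≈ 0.0258.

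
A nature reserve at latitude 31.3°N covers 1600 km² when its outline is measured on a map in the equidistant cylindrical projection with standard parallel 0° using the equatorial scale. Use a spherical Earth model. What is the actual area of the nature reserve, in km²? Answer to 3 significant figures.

1370 km²

Plate carrée maps x = Rλ, y = Rφ. The meridian scale is h = 1 and the parallel scale is k = 1/cos φ = sec φ.
Areal scale = h·k = 1 × sec φ; at 31.3°, h = 1.000, k = 1.170, so h·k = 1.170.
True area = apparent / (areal scale) = 1600 / 1.170 ≈ 1370 km².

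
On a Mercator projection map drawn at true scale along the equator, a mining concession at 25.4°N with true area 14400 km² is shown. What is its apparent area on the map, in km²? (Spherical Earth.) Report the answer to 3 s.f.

Mercator is conformal, so the point scale is isotropic: h = k = sec φ = 1/cos φ.
Areal scale = k² = sec²φ = 1/cos²(25.4°) = 1/0.9033² = 1.225.
Apparent area = 14400 × 1.225 ≈ 17600 km².

17600 km²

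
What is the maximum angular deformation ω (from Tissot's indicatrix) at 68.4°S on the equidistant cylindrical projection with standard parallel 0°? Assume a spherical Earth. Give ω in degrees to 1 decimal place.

Plate carrée maps x = Rλ, y = Rφ. The meridian scale is h = 1 and the parallel scale is k = 1/cos φ = sec φ.
At 68.4°: h = 1.000, k = 2.716; principal scales a = 2.716, b = 1.000.
sin(ω/2) = (a − b)/(a + b) = 1.716/3.716 = 0.4619, so ω = 2 arcsin(0.4619) ≈ 55.0°.

55.0°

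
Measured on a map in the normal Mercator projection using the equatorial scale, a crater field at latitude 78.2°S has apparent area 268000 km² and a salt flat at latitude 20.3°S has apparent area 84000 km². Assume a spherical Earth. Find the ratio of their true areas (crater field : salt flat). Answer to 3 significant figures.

0.152

Since Mercator area scale is 1/cos²φ, the true area equals the apparent area multiplied by cos²φ.
True area of crater field: 268000 × cos²(78.2°) = 268000 × 0.04182 = 11210 km².
True area of salt flat: 84000 × cos²(20.3°) = 84000 × 0.8796 = 73890 km².
Ratio = 11210 / 73890 ≈ 0.152.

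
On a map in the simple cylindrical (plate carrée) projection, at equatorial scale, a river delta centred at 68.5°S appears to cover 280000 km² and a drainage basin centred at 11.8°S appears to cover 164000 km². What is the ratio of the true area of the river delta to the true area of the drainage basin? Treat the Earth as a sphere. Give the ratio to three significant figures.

Plate carrée has h = 1 and k = sec φ, giving areal scale sec φ; true area = (apparent area) · cos φ.
True area of river delta: 280000 × cos(68.5°) = 280000 × 0.3665 = 102600 km².
True area of drainage basin: 164000 × cos(11.8°) = 164000 × 0.9789 = 160500 km².
Ratio = 102600 / 160500 ≈ 0.639.

0.639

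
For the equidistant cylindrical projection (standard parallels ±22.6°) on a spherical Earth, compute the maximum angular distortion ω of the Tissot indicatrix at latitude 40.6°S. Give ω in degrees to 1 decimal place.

In the equirectangular projection with standard parallel φ₀ = 22.6° (x = Rλ cos φ₀, y = Rφ), meridians are true-scale (h = 1) and the parallel scale is k = cos φ₀ / cos φ.
At 40.6°: h = 1.000, k = 1.216; principal scales a = 1.216, b = 1.000.
sin(ω/2) = (a − b)/(a + b) = 0.2159/2.216 = 0.09744, so ω = 2 arcsin(0.09744) ≈ 11.2°.

11.2°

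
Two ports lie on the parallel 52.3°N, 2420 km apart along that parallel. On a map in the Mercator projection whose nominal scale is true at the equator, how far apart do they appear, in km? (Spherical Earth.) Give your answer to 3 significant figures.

For Mercator, h = k = sec φ (a conformal cylindrical projection has a single point scale, 1/cos φ).
Along the parallel, k = sec 52.3° = 1/0.6115 = 1.635.
Map distance = 2420 × 1.635 ≈ 3960 km.

3960 km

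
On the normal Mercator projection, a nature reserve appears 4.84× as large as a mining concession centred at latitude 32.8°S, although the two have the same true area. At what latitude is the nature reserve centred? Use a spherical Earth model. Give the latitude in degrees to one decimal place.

On Mercator, (apparent₁)/(apparent₂) = sec²φ₁ / sec²φ₂ when true areas are equal.
cos²φ₂ / cos²φ₁ = 4.84  ⇒  cos φ₁ = cos 32.8° / √4.84 = 0.8406/2.200 = 0.3821.
φ₁ = arccos(0.3821) ≈ 67.5°.

67.5°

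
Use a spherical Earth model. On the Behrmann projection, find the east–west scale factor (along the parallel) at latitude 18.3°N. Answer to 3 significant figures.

0.912

Behrmann is a cylindrical equal-area projection with standard parallels at ±30°. A cylindrical equal-area projection with standard parallel φ₀ has meridian scale h = cos φ / cos φ₀ and parallel scale k = cos φ₀ / cos φ (so areas are preserved, h·k = 1).
k = cos 30° / cos 18.3° = 0.8660/0.9494 = 0.9122.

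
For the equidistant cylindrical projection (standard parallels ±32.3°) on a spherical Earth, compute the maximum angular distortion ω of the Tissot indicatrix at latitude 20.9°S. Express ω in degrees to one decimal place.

5.7°

The equidistant cylindrical projection with φ₀ = 32.3° has h = 1 (meridians true) and k = cos φ₀ / cos φ along parallels.
At 20.9°: h = 1.000, k = 0.9048; principal scales a = 1.000, b = 0.9048.
sin(ω/2) = (a − b)/(a + b) = 0.09521/1.905 = 0.04998, so ω = 2 arcsin(0.04998) ≈ 5.7°.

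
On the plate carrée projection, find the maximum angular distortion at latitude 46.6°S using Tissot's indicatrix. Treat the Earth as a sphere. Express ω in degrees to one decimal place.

21.4°

For the equirectangular projection with φ₀ = 0 (plate carrée), h = 1 along meridians and k = sec φ along parallels.
At 46.6°: h = 1.000, k = 1.455; principal scales a = 1.455, b = 1.000.
sin(ω/2) = (a − b)/(a + b) = 0.4554/2.455 = 0.1855, so ω = 2 arcsin(0.1855) ≈ 21.4°.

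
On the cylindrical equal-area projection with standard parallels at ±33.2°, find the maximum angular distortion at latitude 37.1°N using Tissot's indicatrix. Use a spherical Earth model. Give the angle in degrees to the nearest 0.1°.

For cylindrical equal-area with standard parallel φ₀, h = cos φ / cos φ₀ and k = cos φ₀ / cos φ, so h·k = 1.
At 37.1°: h = 0.9532, k = 1.049; principal scales a = 1.049, b = 0.9532.
sin(ω/2) = (a − b)/(a + b) = 0.09595/2.002 = 0.04792, so ω = 2 arcsin(0.04792) ≈ 5.5°.

5.5°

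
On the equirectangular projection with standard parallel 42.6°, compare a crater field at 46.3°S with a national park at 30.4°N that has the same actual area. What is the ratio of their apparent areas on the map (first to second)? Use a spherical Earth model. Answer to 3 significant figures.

1.25

In the equirectangular projection with standard parallel φ₀ = 42.6° (x = Rλ cos φ₀, y = Rφ), meridians are true-scale (h = 1) and the parallel scale is k = cos φ₀ / cos φ.
Areal scale at 46.3°: h·k = 1.000 × 1.065 = 1.065.
Areal scale at 30.4°: h·k = 1.000 × 0.8534 = 0.8534.
Ratio = 1.065/0.8534 ≈ 1.25.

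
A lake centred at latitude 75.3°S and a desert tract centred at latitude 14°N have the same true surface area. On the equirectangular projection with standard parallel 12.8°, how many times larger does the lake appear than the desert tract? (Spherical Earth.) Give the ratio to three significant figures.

The equidistant cylindrical projection with φ₀ = 12.8° has h = 1 (meridians true) and k = cos φ₀ / cos φ along parallels.
Areal scale at 75.3°: h·k = 1.000 × 3.843 = 3.843.
Areal scale at 14°: h·k = 1.000 × 1.005 = 1.005.
Ratio = 3.843/1.005 ≈ 3.82.

3.82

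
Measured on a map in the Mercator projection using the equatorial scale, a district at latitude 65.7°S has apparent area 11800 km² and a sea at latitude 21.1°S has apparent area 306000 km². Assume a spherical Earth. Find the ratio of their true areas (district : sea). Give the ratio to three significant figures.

0.00750

Mercator's areal exaggeration is sec²φ; hence true area = (apparent area) · cos²φ.
True area of district: 11800 × cos²(65.7°) = 11800 × 0.1693 = 1998 km².
True area of sea: 306000 × cos²(21.1°) = 306000 × 0.8704 = 266300 km².
Ratio = 1998 / 266300 ≈ 0.00750.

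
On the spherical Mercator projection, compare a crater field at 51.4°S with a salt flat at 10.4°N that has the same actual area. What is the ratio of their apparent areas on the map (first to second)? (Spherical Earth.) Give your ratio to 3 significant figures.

2.49

On Mercator, area is exaggerated by sec²φ = 1/cos²φ.
At 51.4°: sec²(51.4°) = 1/0.6239² = 2.569.
At 10.4°: sec²(10.4°) = 1/0.9836² = 1.034.
Ratio = 2.569/1.034 = cos²(10.4°)/cos²(51.4°) ≈ 2.49.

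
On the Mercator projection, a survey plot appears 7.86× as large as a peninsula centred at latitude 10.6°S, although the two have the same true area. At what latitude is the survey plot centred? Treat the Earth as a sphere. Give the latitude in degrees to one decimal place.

For equal true areas on Mercator, apparent areas scale as sec²φ, so the ratio is cos²φ₂ / cos²φ₁.
cos²φ₂ / cos²φ₁ = 7.86  ⇒  cos φ₁ = cos 10.6° / √7.86 = 0.9829/2.804 = 0.3506.
φ₁ = arccos(0.3506) ≈ 69.5°.

69.5°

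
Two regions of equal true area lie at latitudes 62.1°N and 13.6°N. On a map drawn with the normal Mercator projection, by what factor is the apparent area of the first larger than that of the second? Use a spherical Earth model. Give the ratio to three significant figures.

4.31

Mercator areal scale is sec²φ.
At 62.1°: sec²(62.1°) = 1/0.4679² = 4.567.
At 13.6°: sec²(13.6°) = 1/0.9720² = 1.059.
Ratio = 4.567/1.059 = cos²(13.6°)/cos²(62.1°) ≈ 4.31.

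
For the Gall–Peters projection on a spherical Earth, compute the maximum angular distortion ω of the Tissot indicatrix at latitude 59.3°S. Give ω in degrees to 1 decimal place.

36.7°

The Gall–Peters projection is cylindrical equal-area with φ₀ = 45°. For cylindrical equal-area with standard parallel φ₀, h = cos φ / cos φ₀ and k = cos φ₀ / cos φ, so h·k = 1.
At 59.3°: h = 0.7220, k = 1.385; principal scales a = 1.385, b = 0.7220.
sin(ω/2) = (a − b)/(a + b) = 0.6630/2.107 = 0.3147, so ω = 2 arcsin(0.3147) ≈ 36.7°.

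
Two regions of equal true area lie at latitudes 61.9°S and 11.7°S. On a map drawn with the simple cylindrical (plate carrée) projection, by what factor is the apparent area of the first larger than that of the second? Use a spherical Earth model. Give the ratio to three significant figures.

In the plate carrée (x = Rλ, y = Rφ), meridians are true-scale (h = 1) and parallels are stretched by k = sec φ.
Areal scale at 61.9°: h·k = 1.000 × 2.123 = 2.123.
Areal scale at 11.7°: h·k = 1.000 × 1.021 = 1.021.
Ratio = 2.123/1.021 ≈ 2.08.

2.08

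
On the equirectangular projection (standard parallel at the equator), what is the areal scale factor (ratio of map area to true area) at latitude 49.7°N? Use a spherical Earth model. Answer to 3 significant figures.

In the plate carrée (x = Rλ, y = Rφ), meridians are true-scale (h = 1) and parallels are stretched by k = sec φ.
Areal scale = h·k = 1 × sec φ; at 49.7°, h = 1.000, k = 1.546, so h·k = 1.546.

1.55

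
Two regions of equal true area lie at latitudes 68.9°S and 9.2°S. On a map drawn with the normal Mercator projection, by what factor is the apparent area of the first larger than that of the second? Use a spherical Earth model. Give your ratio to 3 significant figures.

Mercator is conformal with k = sec φ, so areal scale = k² = sec²φ.
At 68.9°: sec²(68.9°) = 1/0.3600² = 7.716.
At 9.2°: sec²(9.2°) = 1/0.9871² = 1.026.
Ratio = 7.716/1.026 = cos²(9.2°)/cos²(68.9°) ≈ 7.52.

7.52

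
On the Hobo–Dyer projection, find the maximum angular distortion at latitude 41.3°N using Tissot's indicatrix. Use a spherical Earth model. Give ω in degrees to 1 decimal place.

The Hobo–Dyer projection is cylindrical equal-area with φ₀ = 37.5°. Cylindrical equal-area (φ₀ = 37.5°): h = cos φ / cos 37.5° along meridians, k = cos 37.5° / cos φ along parallels; h·k = 1.
At 41.3°: h = 0.9469, k = 1.056; principal scales a = 1.056, b = 0.9469.
sin(ω/2) = (a − b)/(a + b) = 0.1091/2.003 = 0.05446, so ω = 2 arcsin(0.05446) ≈ 6.2°.

6.2°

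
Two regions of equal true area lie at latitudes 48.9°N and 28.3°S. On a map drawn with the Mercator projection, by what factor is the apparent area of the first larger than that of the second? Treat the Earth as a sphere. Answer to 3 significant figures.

On Mercator, area is exaggerated by sec²φ = 1/cos²φ.
At 48.9°: sec²(48.9°) = 1/0.6574² = 2.314.
At 28.3°: sec²(28.3°) = 1/0.8805² = 1.290.
Ratio = 2.314/1.290 = cos²(28.3°)/cos²(48.9°) ≈ 1.79.

1.79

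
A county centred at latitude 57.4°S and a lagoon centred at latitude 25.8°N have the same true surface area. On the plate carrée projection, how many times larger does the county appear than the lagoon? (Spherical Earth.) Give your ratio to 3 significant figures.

1.67

Plate carrée maps x = Rλ, y = Rφ. The meridian scale is h = 1 and the parallel scale is k = 1/cos φ = sec φ.
Areal scale at 57.4°: h·k = 1.000 × 1.856 = 1.856.
Areal scale at 25.8°: h·k = 1.000 × 1.111 = 1.111.
Ratio = 1.856/1.111 ≈ 1.67.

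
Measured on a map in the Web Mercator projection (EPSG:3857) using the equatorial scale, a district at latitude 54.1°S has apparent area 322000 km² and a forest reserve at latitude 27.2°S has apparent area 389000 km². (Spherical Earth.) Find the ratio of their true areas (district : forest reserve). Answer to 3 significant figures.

On Mercator the areal scale is sec²φ, so true area = apparent × cos²φ.
True area of district: 322000 × cos²(54.1°) = 322000 × 0.3438 = 110700 km².
True area of forest reserve: 389000 × cos²(27.2°) = 389000 × 0.7911 = 307700 km².
Ratio = 110700 / 307700 ≈ 0.360.

0.360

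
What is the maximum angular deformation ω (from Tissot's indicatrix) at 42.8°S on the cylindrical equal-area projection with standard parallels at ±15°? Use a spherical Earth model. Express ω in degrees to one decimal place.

For cylindrical equal-area with standard parallel φ₀, h = cos φ / cos φ₀ and k = cos φ₀ / cos φ, so h·k = 1.
At 42.8°: h = 0.7596, k = 1.316; principal scales a = 1.316, b = 0.7596.
sin(ω/2) = (a − b)/(a + b) = 0.5568/2.076 = 0.2682, so ω = 2 arcsin(0.2682) ≈ 31.1°.

31.1°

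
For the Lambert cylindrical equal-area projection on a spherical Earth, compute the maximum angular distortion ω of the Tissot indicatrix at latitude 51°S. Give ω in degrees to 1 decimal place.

The Lambert cylindrical equal-area projection is the cylindrical equal-area projection with its standard parallel at the equator (φ₀ = 0). For cylindrical equal-area with standard parallel φ₀, h = cos φ / cos φ₀ and k = cos φ₀ / cos φ, so h·k = 1.
At 51°: h = 0.6293, k = 1.589; principal scales a = 1.589, b = 0.6293.
sin(ω/2) = (a − b)/(a + b) = 0.9597/2.218 = 0.4326, so ω = 2 arcsin(0.4326) ≈ 51.3°.

51.3°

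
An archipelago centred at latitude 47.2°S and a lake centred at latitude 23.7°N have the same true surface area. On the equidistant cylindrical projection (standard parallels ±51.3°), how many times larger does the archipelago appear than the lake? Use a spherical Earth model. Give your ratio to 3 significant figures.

1.35

The equidistant cylindrical projection with φ₀ = 51.3° has h = 1 (meridians true) and k = cos φ₀ / cos φ along parallels.
Areal scale at 47.2°: h·k = 1.000 × 0.9202 = 0.9202.
Areal scale at 23.7°: h·k = 1.000 × 0.6828 = 0.6828.
Ratio = 0.9202/0.6828 ≈ 1.35.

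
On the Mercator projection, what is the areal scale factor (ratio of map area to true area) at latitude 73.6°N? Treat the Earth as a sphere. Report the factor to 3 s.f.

The Mercator projection is conformal; its linear scale factor is the same in every direction and equals sec φ = 1/cos φ.
Areal scale = k² = sec²φ = 1/cos²(73.6°) = 1/0.2823² = 12.54.

12.5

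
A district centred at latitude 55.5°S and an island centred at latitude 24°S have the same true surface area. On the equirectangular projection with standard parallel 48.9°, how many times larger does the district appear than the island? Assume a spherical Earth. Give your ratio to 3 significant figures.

The equidistant cylindrical projection with φ₀ = 48.9° has h = 1 (meridians true) and k = cos φ₀ / cos φ along parallels.
Areal scale at 55.5°: h·k = 1.000 × 1.161 = 1.161.
Areal scale at 24°: h·k = 1.000 × 0.7196 = 0.7196.
Ratio = 1.161/0.7196 ≈ 1.61.

1.61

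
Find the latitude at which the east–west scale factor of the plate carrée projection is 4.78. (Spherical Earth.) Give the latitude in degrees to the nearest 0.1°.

Plate carrée: h = 1, k = sec φ along parallels.
sec φ = 4.78  ⇒  cos φ = 0.2092  ⇒  φ ≈ 77.9°.

77.9°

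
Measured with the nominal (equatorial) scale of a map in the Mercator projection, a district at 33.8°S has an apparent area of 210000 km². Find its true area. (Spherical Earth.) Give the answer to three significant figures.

For Mercator, h = k = sec φ (a conformal cylindrical projection has a single point scale, 1/cos φ).
Areal scale = k² = sec²φ = 1/cos²(33.8°) = 1/0.8310² = 1.448.
True area = apparent / (areal scale) = 210000 / 1.448 ≈ 145000 km².

145000 km²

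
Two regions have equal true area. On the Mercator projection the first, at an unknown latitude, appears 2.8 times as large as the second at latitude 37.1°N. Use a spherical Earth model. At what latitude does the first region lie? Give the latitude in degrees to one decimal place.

61.5°

On Mercator, (apparent₁)/(apparent₂) = sec²φ₁ / sec²φ₂ when true areas are equal.
cos²φ₂ / cos²φ₁ = 2.8  ⇒  cos φ₁ = cos 37.1° / √2.8 = 0.7976/1.673 = 0.4766.
φ₁ = arccos(0.4766) ≈ 61.5°.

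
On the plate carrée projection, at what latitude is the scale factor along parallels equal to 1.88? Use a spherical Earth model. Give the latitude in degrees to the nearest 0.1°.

57.9°

Plate carrée: h = 1, k = sec φ along parallels.
sec φ = 1.88  ⇒  cos φ = 0.5319  ⇒  φ ≈ 57.9°.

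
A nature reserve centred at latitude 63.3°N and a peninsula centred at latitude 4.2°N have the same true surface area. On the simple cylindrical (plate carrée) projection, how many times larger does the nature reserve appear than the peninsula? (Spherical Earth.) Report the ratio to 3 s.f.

2.22

Plate carrée maps x = Rλ, y = Rφ. The meridian scale is h = 1 and the parallel scale is k = 1/cos φ = sec φ.
Areal scale at 63.3°: h·k = 1.000 × 2.226 = 2.226.
Areal scale at 4.2°: h·k = 1.000 × 1.003 = 1.003.
Ratio = 2.226/1.003 ≈ 2.22.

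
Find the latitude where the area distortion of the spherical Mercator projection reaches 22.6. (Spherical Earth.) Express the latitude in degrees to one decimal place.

Mercator areal scale is sec²φ.
sec²φ = 22.6  ⇒  cos²φ = 0.04425  ⇒  cos φ = 0.2104.
φ = arccos(0.2104) ≈ 77.9°.

77.9°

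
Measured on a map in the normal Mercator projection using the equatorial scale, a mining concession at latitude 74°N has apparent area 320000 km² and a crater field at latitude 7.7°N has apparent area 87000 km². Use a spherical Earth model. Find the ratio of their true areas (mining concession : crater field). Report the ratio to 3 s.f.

Mercator's areal exaggeration is sec²φ; hence true area = (apparent area) · cos²φ.
True area of mining concession: 320000 × cos²(74°) = 320000 × 0.07598 = 24310 km².
True area of crater field: 87000 × cos²(7.7°) = 87000 × 0.9820 = 85440 km².
Ratio = 24310 / 85440 ≈ 0.285.

0.285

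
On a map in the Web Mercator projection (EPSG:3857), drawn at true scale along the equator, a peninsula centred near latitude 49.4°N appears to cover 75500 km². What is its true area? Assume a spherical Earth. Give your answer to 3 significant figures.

Mercator is conformal, so the point scale is isotropic: h = k = sec φ = 1/cos φ.
Areal scale = k² = sec²φ = 1/cos²(49.4°) = 1/0.6508² = 2.361.
True area = apparent / (areal scale) = 75500 / 2.361 ≈ 32000 km².

32000 km²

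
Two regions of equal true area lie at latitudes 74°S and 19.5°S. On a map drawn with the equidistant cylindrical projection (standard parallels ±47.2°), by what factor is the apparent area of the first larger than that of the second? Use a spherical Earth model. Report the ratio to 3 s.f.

With standard parallel φ₀ = 47.2°, the equirectangular projection gives x = Rλ cos φ₀, y = Rφ, so h = 1 and k = cos 47.2° / cos φ.
Areal scale at 74°: h·k = 1.000 × 2.465 = 2.465.
Areal scale at 19.5°: h·k = 1.000 × 0.7208 = 0.7208.
Ratio = 2.465/0.7208 ≈ 3.42.

3.42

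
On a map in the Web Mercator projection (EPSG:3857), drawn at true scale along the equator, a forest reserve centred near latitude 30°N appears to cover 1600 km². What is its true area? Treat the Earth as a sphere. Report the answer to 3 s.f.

Mercator is conformal, so the point scale is isotropic: h = k = sec φ = 1/cos φ.
Areal scale = k² = sec²φ = 1/cos²(30°) = 1/0.8660² = 1.333.
True area = apparent / (areal scale) = 1600 / 1.333 ≈ 1200 km².

1200 km²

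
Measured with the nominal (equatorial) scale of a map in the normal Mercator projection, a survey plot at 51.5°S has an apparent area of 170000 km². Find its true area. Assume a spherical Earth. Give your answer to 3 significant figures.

65900 km²

Mercator is conformal, so the point scale is isotropic: h = k = sec φ = 1/cos φ.
Areal scale = k² = sec²φ = 1/cos²(51.5°) = 1/0.6225² = 2.580.
True area = apparent / (areal scale) = 170000 / 2.580 ≈ 65900 km².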